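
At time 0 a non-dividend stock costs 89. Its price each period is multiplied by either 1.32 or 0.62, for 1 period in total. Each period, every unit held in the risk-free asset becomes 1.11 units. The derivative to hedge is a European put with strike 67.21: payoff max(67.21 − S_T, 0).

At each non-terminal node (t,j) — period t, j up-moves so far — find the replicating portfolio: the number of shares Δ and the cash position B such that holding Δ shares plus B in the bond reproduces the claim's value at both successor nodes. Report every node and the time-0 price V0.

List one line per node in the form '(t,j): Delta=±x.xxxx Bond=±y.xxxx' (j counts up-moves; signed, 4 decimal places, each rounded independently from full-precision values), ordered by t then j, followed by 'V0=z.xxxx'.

(0,0): Delta=-0.1931 Bond=20.4371
V0=3.2514

Since d<R<u, set p* = (R−d)/(u−d) = 0.7000; price each node as the discounted p*-expectation of its children.
Payoff layer (t=1): V(1,0)=12.0300, V(1,1)=0.0000
  t=0,j=0: stock 89.0000 → up 117.4800 (V=0.0000), down 55.1800 (V=12.0300). Price 3.2514; hedge Δ=-0.1931, bond B=20.4371.
Check: Δ(0,0)·S0 + B(0,0) = 3.2514 = V0.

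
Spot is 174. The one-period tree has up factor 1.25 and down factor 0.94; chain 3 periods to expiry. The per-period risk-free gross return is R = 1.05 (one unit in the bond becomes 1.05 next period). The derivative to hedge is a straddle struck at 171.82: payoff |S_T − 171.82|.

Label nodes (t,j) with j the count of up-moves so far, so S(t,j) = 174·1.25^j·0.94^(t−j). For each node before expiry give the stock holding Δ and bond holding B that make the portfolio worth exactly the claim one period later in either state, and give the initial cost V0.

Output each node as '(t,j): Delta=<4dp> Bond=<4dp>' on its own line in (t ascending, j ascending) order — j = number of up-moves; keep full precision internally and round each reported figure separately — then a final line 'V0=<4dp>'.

(0,0): Delta=0.6179 Bond=-69.2686
(1,0): Delta=0.3384 Bond=-27.0194
(1,1): Delta=1.0000 Bond=-155.8458
(2,0): Delta=-0.1455 Bond=46.0269
(2,1): Delta=1.0000 Bond=-163.6381
(2,2): Delta=1.0000 Bond=-163.6381
V0=38.2404

Since d<R<u, set p* = (R−d)/(u−d) = 0.3548; price each node as the discounted p*-expectation of its children.
Payoff layer (t=3): V(3,0)=27.2984, V(3,1)=20.3630, V(3,2)=83.7425, V(3,3)=168.0238
  t=2,j=0: stock 153.7464 → up 192.1830 (V=20.3630), down 144.5216 (V=27.2984). Price 23.6547; hedge Δ=-0.1455, bond B=46.0269.
  t=2,j=1: stock 204.4500 → up 255.5625 (V=83.7425), down 192.1830 (V=20.3630). Price 40.8119; hedge Δ=1.0000, bond B=-163.6381.
  t=2,j=2: stock 271.8750 → up 339.8438 (V=168.0238), down 255.5625 (V=83.7425). Price 108.2369; hedge Δ=1.0000, bond B=-163.6381.
  t=1,j=0: stock 163.5600 → up 204.4500 (V=40.8119), down 153.7464 (V=23.6547). Price 28.3264; hedge Δ=0.3384, bond B=-27.0194.
  t=1,j=1: stock 217.5000 → up 271.8750 (V=108.2369), down 204.4500 (V=40.8119). Price 61.6542; hedge Δ=1.0000, bond B=-155.8458.
  t=0,j=0: stock 174.0000 → up 217.5000 (V=61.6542), down 163.5600 (V=28.3264). Price 38.2404; hedge Δ=0.6179, bond B=-69.2686.
Root portfolio cost Δ·174+B reproduces V0=38.2404.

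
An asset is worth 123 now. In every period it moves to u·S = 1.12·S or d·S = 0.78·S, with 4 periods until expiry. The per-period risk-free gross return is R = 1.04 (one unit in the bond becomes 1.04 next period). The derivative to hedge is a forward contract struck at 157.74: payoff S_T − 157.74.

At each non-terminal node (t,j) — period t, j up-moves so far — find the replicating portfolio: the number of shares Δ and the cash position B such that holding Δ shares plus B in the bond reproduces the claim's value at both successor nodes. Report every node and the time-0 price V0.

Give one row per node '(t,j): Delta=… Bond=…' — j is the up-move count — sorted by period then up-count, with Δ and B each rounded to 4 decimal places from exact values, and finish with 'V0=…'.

Since d<R<u, set p* = (R−d)/(u−d) = 0.7647; price each node as the discounted p*-expectation of its children.
Terminal values V(4,·): V(4,0)=-112.2115, V(4,1)=-92.3657, V(4,2)=-63.8692, V(4,3)=-22.9512, V(4,4)=35.8029
  t=3,j=0: stock 58.3699 → up 65.3743 (V=-92.3657), down 45.5285 (V=-112.2115). Price -93.3032; hedge Δ=1.0000, bond B=-151.6731.
  t=3,j=1: stock 83.8132 → up 93.8708 (V=-63.8692), down 65.3743 (V=-92.3657). Price -67.8599; hedge Δ=1.0000, bond B=-151.6731.
  t=3,j=2: stock 120.3471 → up 134.7888 (V=-22.9512), down 93.8708 (V=-63.8692). Price -31.3259; hedge Δ=1.0000, bond B=-151.6731.
  t=3,j=3: stock 172.8061 → up 193.5429 (V=35.8029), down 134.7888 (V=-22.9512). Price 21.1331; hedge Δ=1.0000, bond B=-151.6731.
  t=2,j=0: stock 74.8332 → up 83.8132 (V=-67.8599), down 58.3699 (V=-93.3032). Price -71.0063; hedge Δ=1.0000, bond B=-145.8395.
  t=2,j=1: stock 107.4528 → up 120.3471 (V=-31.3259), down 83.8132 (V=-67.8599). Price -38.3867; hedge Δ=1.0000, bond B=-145.8395.
  t=2,j=2: stock 154.2912 → up 172.8061 (V=21.1331), down 120.3471 (V=-31.3259). Price 8.4517; hedge Δ=1.0000, bond B=-145.8395.
  t=1,j=0: stock 95.9400 → up 107.4528 (V=-38.3867), down 74.8332 (V=-71.0063). Price -44.2903; hedge Δ=1.0000, bond B=-140.2303.
  t=1,j=1: stock 137.7600 → up 154.2912 (V=8.4517), down 107.4528 (V=-38.3867). Price -2.4703; hedge Δ=1.0000, bond B=-140.2303.
  t=0,j=0: stock 123.0000 → up 137.7600 (V=-2.4703), down 95.9400 (V=-44.2903). Price -11.8368; hedge Δ=1.0000, bond B=-134.8368.
Check: Δ(0,0)·S0 + B(0,0) = -11.8368 = V0.

(0,0): Delta=1.0000 Bond=-134.8368
(1,0): Delta=1.0000 Bond=-140.2303
(1,1): Delta=1.0000 Bond=-140.2303
(2,0): Delta=1.0000 Bond=-145.8395
(2,1): Delta=1.0000 Bond=-145.8395
(2,2): Delta=1.0000 Bond=-145.8395
(3,0): Delta=1.0000 Bond=-151.6731
(3,1): Delta=1.0000 Bond=-151.6731
(3,2): Delta=1.0000 Bond=-151.6731
(3,3): Delta=1.0000 Bond=-151.6731
V0=-11.8368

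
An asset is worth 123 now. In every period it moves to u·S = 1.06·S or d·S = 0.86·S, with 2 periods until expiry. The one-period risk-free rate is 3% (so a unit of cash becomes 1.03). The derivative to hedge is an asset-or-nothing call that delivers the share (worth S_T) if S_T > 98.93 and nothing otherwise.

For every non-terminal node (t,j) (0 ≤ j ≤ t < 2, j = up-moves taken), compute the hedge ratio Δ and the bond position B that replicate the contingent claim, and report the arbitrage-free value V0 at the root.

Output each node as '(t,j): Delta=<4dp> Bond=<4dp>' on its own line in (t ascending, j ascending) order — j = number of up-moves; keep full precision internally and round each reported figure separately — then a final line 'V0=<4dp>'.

(0,0): Delta=1.5385 Bond=-68.1702
(1,0): Delta=5.3000 Bond=-468.1022
(1,1): Delta=1.0000 Bond=0.0000
V0=121.0707

Under the risk-neutral measure, an up-move has probability p* = (R−d)/(u−d) = 0.8500 and values discount at R = 1.03.
Terminal values V(2,·): V(2,0)=0.0000, V(2,1)=112.1268, V(2,2)=138.2028
Node (1,0) S=105.7800: V=(p*·112.1268+(1−p*)·0.0000)/1.03=92.5318; Δ=(112.1268−0.0000)/(112.1268−90.9708)=5.3000; B=V−Δ·S=-468.1022
Node (1,1) S=130.3800: V=(p*·138.2028+(1−p*)·112.1268)/1.03=130.3800; Δ=(138.2028−112.1268)/(138.2028−112.1268)=1.0000; B=V−Δ·S=0.0000
Node (0,0) S=123.0000: V=(p*·130.3800+(1−p*)·92.5318)/1.03=121.0707; Δ=(130.3800−92.5318)/(130.3800−105.7800)=1.5385; B=V−Δ·S=-68.1702
Self-financing check: at every node Δ·S+B equals the discounted successor values.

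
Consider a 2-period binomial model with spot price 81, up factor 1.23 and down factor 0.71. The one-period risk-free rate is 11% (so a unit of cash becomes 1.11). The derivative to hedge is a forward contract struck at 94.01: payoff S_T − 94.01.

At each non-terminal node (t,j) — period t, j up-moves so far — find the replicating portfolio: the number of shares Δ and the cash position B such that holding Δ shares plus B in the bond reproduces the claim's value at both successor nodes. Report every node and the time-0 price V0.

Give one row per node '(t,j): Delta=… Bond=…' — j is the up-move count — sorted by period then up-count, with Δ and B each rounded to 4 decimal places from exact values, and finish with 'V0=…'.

Since d<R<u, set p* = (R−d)/(u−d) = 0.7692; price each node as the discounted p*-expectation of its children.
Terminal values V(2,·): V(2,0)=-53.1779, V(2,1)=-23.2727, V(2,2)=28.5349
Node (1,0) S=57.5100: V=(p*·-23.2727+(1−p*)·-53.1779)/1.11=-27.1837; Δ=(-23.2727−-53.1779)/(70.7373−40.8321)=1.0000; B=V−Δ·S=-84.6937
Node (1,1) S=99.6300: V=(p*·28.5349+(1−p*)·-23.2727)/1.11=14.9363; Δ=(28.5349−-23.2727)/(122.5449−70.7373)=1.0000; B=V−Δ·S=-84.6937
Node (0,0) S=81.0000: V=(p*·14.9363+(1−p*)·-27.1837)/1.11=4.6994; Δ=(14.9363−-27.1837)/(99.6300−57.5100)=1.0000; B=V−Δ·S=-76.3006
Check: Δ(0,0)·S0 + B(0,0) = 4.6994 = V0.

(0,0): Delta=1.0000 Bond=-76.3006
(1,0): Delta=1.0000 Bond=-84.6937
(1,1): Delta=1.0000 Bond=-84.6937
V0=4.6994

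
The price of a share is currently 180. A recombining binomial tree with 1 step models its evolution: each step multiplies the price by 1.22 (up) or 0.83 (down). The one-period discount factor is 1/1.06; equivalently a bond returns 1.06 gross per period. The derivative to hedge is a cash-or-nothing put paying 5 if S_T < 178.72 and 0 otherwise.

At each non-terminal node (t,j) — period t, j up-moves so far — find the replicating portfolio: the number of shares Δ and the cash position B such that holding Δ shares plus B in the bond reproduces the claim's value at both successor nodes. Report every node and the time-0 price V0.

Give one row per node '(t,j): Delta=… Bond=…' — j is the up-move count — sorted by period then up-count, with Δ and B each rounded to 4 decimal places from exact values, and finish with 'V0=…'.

Under the risk-neutral measure, an up-move has probability p* = (R−d)/(u−d) = 0.5897 and values discount at R = 1.06.
At expiry t=1: V(1,0)=5.0000, V(1,1)=0.0000
(0,0): S=180.0000. Δ = (V_up−V_dn)/(S_up−S_dn) = (0.0000−5.0000)/(219.6000−149.4000) = -0.0712. V = [p*·0.0000 + (1−p*)·5.0000]/1.06 = 1.9352. B = V − Δ·S = 14.7557.
Self-financing check: at every node Δ·S+B equals the discounted successor values.

(0,0): Delta=-0.0712 Bond=14.7557
V0=1.9352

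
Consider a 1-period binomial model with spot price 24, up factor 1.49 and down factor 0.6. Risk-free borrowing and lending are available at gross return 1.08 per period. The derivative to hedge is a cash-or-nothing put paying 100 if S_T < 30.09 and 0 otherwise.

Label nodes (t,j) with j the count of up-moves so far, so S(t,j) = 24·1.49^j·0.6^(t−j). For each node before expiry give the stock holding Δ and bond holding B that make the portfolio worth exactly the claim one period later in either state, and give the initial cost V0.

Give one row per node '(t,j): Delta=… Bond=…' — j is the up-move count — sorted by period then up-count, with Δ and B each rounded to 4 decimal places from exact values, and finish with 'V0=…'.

(0,0): Delta=-4.6816 Bond=155.0146
V0=42.6550

The replicating-portfolio and risk-neutral prices coincide; use p* = (1.08−0.6)/(1.49−0.6) = 0.5393 for the latter.
Terminal payoffs: V(1,0)=100.0000, V(1,1)=0.0000
  t=0,j=0: stock 24.0000 → up 35.7600 (V=0.0000), down 14.4000 (V=100.0000). Price 42.6550; hedge Δ=-4.6816, bond B=155.0146.
Check: Δ(0,0)·S0 + B(0,0) = 42.6550 = V0.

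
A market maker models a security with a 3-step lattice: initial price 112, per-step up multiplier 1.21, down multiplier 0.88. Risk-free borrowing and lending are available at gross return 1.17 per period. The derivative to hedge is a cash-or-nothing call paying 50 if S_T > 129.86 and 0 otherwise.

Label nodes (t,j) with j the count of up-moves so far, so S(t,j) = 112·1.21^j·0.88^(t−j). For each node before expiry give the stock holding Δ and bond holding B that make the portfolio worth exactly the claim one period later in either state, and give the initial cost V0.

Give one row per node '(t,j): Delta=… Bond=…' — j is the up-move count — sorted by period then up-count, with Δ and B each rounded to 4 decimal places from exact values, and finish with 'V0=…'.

(0,0): Delta=0.2105 Bond=6.3737
(1,0): Delta=1.1547 Bond=-85.5955
(1,1): Delta=0.1158 Bond=20.2920
(2,0): Delta=0.0000 Bond=0.0000
(2,1): Delta=1.2705 Bond=-113.9601
(2,2): Delta=0.0000 Bond=42.7350
V0=29.9537

No-arbitrage ⇒ martingale measure with p* = (R−d)/(u−d) = 0.8788.
Payoff layer (t=3): V(3,0)=0.0000, V(3,1)=0.0000, V(3,2)=50.0000, V(3,3)=50.0000
Node (2,0) S=86.7328: V=(p*·0.0000+(1−p*)·0.0000)/1.17=0.0000; Δ=(0.0000−0.0000)/(104.9467−76.3249)=0.0000; B=V−Δ·S=0.0000
Node (2,1) S=119.2576: V=(p*·50.0000+(1−p*)·0.0000)/1.17=37.5550; Δ=(50.0000−0.0000)/(144.3017−104.9467)=1.2705; B=V−Δ·S=-113.9601
Node (2,2) S=163.9792: V=(p*·50.0000+(1−p*)·50.0000)/1.17=42.7350; Δ=(50.0000−50.0000)/(198.4148−144.3017)=0.0000; B=V−Δ·S=42.7350
Node (1,0) S=98.5600: V=(p*·37.5550+(1−p*)·0.0000)/1.17=28.2076; Δ=(37.5550−0.0000)/(119.2576−86.7328)=1.1547; B=V−Δ·S=-85.5955
Node (1,1) S=135.5200: V=(p*·42.7350+(1−p*)·37.5550)/1.17=35.9890; Δ=(42.7350−37.5550)/(163.9792−119.2576)=0.1158; B=V−Δ·S=20.2920
Node (0,0) S=112.0000: V=(p*·35.9890+(1−p*)·28.2076)/1.17=29.9537; Δ=(35.9890−28.2076)/(135.5200−98.5600)=0.2105; B=V−Δ·S=6.3737
Check: Δ(0,0)·S0 + B(0,0) = 29.9537 = V0.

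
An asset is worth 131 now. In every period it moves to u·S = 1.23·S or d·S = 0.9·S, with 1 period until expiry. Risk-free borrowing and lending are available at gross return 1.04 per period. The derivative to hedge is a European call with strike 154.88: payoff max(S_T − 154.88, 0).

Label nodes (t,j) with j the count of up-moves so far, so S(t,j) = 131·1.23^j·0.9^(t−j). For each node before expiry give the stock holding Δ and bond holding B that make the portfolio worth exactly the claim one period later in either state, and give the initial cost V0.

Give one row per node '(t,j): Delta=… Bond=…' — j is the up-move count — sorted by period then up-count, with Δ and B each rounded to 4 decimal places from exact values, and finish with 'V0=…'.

(0,0): Delta=0.1446 Bond=-16.3899
V0=2.5495

No-arbitrage ⇒ martingale measure with p* = (R−d)/(u−d) = 0.4242.
Payoff layer (t=1): V(1,0)=0.0000, V(1,1)=6.2500
(0,0): S=131.0000. Δ = (V_up−V_dn)/(S_up−S_dn) = (6.2500−0.0000)/(161.1300−117.9000) = 0.1446. V = [p*·6.2500 + (1−p*)·0.0000]/1.04 = 2.5495. B = V − Δ·S = -16.3899.
Check: Δ(0,0)·S0 + B(0,0) = 2.5495 = V0.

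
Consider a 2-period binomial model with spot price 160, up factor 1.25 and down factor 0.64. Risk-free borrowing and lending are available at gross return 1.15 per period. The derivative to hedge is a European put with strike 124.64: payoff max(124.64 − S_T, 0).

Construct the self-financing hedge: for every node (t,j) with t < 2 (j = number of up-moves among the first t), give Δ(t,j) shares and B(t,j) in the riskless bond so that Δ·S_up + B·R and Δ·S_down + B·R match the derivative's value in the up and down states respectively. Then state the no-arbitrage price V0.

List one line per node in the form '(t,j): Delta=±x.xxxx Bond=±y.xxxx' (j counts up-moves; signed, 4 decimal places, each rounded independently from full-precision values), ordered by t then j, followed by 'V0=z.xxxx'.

(0,0): Delta=-0.0863 Bond=15.0131
(1,0): Delta=-0.9462 Bond=105.3172
(1,1): Delta=0.0000 Bond=0.0000
V0=1.2011

No-arbitrage ⇒ martingale measure with p* = (R−d)/(u−d) = 0.8361.
Payoff layer (t=2): V(2,0)=59.1040, V(2,1)=0.0000, V(2,2)=0.0000
Node (1,0) S=102.4000: V=(p*·0.0000+(1−p*)·59.1040)/1.15=8.4254; Δ=(0.0000−59.1040)/(128.0000−65.5360)=-0.9462; B=V−Δ·S=105.3172
Node (1,1) S=200.0000: V=(p*·0.0000+(1−p*)·0.0000)/1.15=0.0000; Δ=(0.0000−0.0000)/(250.0000−128.0000)=0.0000; B=V−Δ·S=0.0000
Node (0,0) S=160.0000: V=(p*·0.0000+(1−p*)·8.4254)/1.15=1.2011; Δ=(0.0000−8.4254)/(200.0000−102.4000)=-0.0863; B=V−Δ·S=15.0131
The time-0 hedge costs 1.2011, which is the no-arbitrage price.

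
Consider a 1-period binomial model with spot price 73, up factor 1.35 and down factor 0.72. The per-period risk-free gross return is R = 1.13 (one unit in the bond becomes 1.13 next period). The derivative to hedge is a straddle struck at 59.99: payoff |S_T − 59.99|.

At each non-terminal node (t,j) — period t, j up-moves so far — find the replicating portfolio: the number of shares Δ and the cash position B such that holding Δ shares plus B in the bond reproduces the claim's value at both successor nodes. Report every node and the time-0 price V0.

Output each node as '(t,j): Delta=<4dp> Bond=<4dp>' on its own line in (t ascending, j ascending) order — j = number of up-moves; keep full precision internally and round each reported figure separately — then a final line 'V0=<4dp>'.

(0,0): Delta=0.6769 Bond=-24.9090
V0=24.5037

No-arbitrage ⇒ martingale measure with p* = (R−d)/(u−d) = 0.6508.
Payoff layer (t=1): V(1,0)=7.4300, V(1,1)=38.5600
Node (0,0) S=73.0000: V=(p*·38.5600+(1−p*)·7.4300)/1.13=24.5037; Δ=(38.5600−7.4300)/(98.5500−52.5600)=0.6769; B=V−Δ·S=-24.9090
Self-financing check: at every node Δ·S+B equals the discounted successor values.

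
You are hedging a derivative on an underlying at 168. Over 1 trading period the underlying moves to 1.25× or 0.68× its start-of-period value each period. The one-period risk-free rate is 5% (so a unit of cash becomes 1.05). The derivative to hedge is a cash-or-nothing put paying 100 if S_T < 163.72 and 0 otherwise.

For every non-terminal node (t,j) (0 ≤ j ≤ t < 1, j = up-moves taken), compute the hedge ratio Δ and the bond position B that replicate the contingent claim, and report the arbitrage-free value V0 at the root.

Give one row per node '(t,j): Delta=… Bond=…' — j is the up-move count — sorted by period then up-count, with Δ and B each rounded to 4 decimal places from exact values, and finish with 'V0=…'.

(0,0): Delta=-1.0443 Bond=208.8555
V0=33.4169

Since d<R<u, set p* = (R−d)/(u−d) = 0.6491; price each node as the discounted p*-expectation of its children.
At expiry t=1: V(1,0)=100.0000, V(1,1)=0.0000
(0,0): S=168.0000. Δ = (V_up−V_dn)/(S_up−S_dn) = (0.0000−100.0000)/(210.0000−114.2400) = -1.0443. V = [p*·0.0000 + (1−p*)·100.0000]/1.05 = 33.4169. B = V − Δ·S = 208.8555.
Each (Δ,B) replicates both successor values, so the strategy is self-financing and V0 is arbitrage-free.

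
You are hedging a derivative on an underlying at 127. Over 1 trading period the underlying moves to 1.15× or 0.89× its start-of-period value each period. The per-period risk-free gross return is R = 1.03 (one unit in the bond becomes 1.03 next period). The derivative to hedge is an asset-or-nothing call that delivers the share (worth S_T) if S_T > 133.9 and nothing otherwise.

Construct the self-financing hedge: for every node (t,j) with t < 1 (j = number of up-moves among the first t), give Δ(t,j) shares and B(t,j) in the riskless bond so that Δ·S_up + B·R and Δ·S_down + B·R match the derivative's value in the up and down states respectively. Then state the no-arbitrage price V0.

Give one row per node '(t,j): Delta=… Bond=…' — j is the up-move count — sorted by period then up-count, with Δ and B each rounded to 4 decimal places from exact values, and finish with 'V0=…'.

(0,0): Delta=4.4231 Bond=-485.3790
V0=76.3518

The replicating-portfolio and risk-neutral prices coincide; use p* = (1.03−0.89)/(1.15−0.89) = 0.5385 for the latter.
Payoff layer (t=1): V(1,0)=0.0000, V(1,1)=146.0500
  t=0,j=0: stock 127.0000 → up 146.0500 (V=146.0500), down 113.0300 (V=0.0000). Price 76.3518; hedge Δ=4.4231, bond B=-485.3790.
Each (Δ,B) replicates both successor values, so the strategy is self-financing and V0 is arbitrage-free.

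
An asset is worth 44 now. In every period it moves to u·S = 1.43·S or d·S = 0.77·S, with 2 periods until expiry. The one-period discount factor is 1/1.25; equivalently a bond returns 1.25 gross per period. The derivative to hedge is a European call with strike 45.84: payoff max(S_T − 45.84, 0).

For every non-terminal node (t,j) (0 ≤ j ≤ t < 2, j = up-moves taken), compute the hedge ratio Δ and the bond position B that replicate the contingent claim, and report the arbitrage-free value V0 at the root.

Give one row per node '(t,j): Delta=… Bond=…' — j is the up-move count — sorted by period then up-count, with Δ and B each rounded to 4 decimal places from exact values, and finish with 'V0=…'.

The replicating-portfolio and risk-neutral prices coincide; use p* = (1.25−0.77)/(1.43−0.77) = 0.7273 for the latter.
Terminal values V(2,·): V(2,0)=0.0000, V(2,1)=2.6084, V(2,2)=44.1356
  t=1,j=0: stock 33.8800 → up 48.4484 (V=2.6084), down 26.0876 (V=0.0000). Price 1.5176; hedge Δ=0.1167, bond B=-2.4345.
  t=1,j=1: stock 62.9200 → up 89.9756 (V=44.1356), down 48.4484 (V=2.6084). Price 26.2480; hedge Δ=1.0000, bond B=-36.6720.
  t=0,j=0: stock 44.0000 → up 62.9200 (V=26.2480), down 33.8800 (V=1.5176). Price 15.6027; hedge Δ=0.8516, bond B=-21.8676.
Self-financing check: at every node Δ·S+B equals the discounted successor values.

(0,0): Delta=0.8516 Bond=-21.8676
(1,0): Delta=0.1167 Bond=-2.4345
(1,1): Delta=1.0000 Bond=-36.6720
V0=15.6027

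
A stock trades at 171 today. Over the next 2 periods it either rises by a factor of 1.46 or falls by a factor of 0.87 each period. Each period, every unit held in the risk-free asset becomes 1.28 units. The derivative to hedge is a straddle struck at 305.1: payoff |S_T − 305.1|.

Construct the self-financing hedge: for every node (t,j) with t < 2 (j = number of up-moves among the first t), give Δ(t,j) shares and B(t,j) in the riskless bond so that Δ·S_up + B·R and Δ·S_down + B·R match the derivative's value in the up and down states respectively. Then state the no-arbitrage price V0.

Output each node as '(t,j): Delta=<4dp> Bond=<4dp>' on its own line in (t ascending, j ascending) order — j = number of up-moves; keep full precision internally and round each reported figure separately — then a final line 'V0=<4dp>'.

The replicating-portfolio and risk-neutral prices coincide; use p* = (1.28−0.87)/(1.46−0.87) = 0.6949 for the latter.
At expiry t=2: V(2,0)=175.6701, V(2,1)=87.8958, V(2,2)=59.4036
Node (1,0) S=148.7700: V=(p*·87.8958+(1−p*)·175.6701)/1.28=89.5894; Δ=(87.8958−175.6701)/(217.2042−129.4299)=-1.0000; B=V−Δ·S=238.3594
Node (1,1) S=249.6600: V=(p*·59.4036+(1−p*)·87.8958)/1.28=53.2001; Δ=(59.4036−87.8958)/(364.5036−217.2042)=-0.1934; B=V−Δ·S=101.4920
Node (0,0) S=171.0000: V=(p*·53.2001+(1−p*)·89.5894)/1.28=50.2359; Δ=(53.2001−89.5894)/(249.6600−148.7700)=-0.3607; B=V−Δ·S=111.9126
The time-0 hedge costs 50.2359, which is the no-arbitrage price.

(0,0): Delta=-0.3607 Bond=111.9126
(1,0): Delta=-1.0000 Bond=238.3594
(1,1): Delta=-0.1934 Bond=101.4920
V0=50.2359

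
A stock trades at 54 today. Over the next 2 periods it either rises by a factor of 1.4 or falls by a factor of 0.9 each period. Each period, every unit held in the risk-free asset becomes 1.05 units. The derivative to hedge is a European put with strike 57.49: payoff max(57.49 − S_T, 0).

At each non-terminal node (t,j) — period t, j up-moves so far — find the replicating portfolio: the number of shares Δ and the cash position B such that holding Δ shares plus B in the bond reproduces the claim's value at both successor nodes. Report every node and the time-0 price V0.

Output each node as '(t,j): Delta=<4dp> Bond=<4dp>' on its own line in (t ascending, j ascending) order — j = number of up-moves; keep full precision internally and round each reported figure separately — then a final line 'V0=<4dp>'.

Under the risk-neutral measure, an up-move has probability p* = (R−d)/(u−d) = 0.3000 and values discount at R = 1.05.
Payoff layer (t=2): V(2,0)=13.7500, V(2,1)=0.0000, V(2,2)=0.0000
  t=1,j=0: stock 48.6000 → up 68.0400 (V=0.0000), down 43.7400 (V=13.7500). Price 9.1667; hedge Δ=-0.5658, bond B=36.6667.
  t=1,j=1: stock 75.6000 → up 105.8400 (V=0.0000), down 68.0400 (V=0.0000). Price 0.0000; hedge Δ=0.0000, bond B=0.0000.
  t=0,j=0: stock 54.0000 → up 75.6000 (V=0.0000), down 48.6000 (V=9.1667). Price 6.1111; hedge Δ=-0.3395, bond B=24.4444.
Self-financing check: at every node Δ·S+B equals the discounted successor values.

(0,0): Delta=-0.3395 Bond=24.4444
(1,0): Delta=-0.5658 Bond=36.6667
(1,1): Delta=0.0000 Bond=0.0000
V0=6.1111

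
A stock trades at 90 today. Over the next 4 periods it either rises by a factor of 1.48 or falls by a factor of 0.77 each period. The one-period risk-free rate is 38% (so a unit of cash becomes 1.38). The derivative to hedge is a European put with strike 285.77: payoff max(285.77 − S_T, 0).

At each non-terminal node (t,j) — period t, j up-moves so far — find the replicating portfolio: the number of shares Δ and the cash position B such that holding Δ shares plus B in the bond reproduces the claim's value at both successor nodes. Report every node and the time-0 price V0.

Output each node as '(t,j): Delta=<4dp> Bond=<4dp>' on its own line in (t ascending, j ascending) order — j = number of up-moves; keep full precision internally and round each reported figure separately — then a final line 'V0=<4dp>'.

(0,0): Delta=-0.4485 Bond=51.1009
(1,0): Delta=-1.0000 Bond=108.7375
(1,1): Delta=-0.4015 Bond=64.2539
(2,0): Delta=-1.0000 Bond=150.0578
(2,1): Delta=-1.0000 Bond=150.0578
(2,2): Delta=-0.3504 Bond=78.6069
(3,0): Delta=-1.0000 Bond=207.0797
(3,1): Delta=-1.0000 Bond=207.0797
(3,2): Delta=-1.0000 Bond=207.0797
(3,3): Delta=-0.2950 Bond=92.3132
V0=10.7350

Under the risk-neutral measure, an up-move has probability p* = (R−d)/(u−d) = 0.8592 and values discount at R = 1.38.
Terminal payoffs: V(4,0)=254.1323, V(4,1)=224.9598, V(4,2)=168.8881, V(4,3)=61.1138, V(4,4)=0.0000
  t=3,j=0: stock 41.0880 → up 60.8102 (V=224.9598), down 31.6377 (V=254.1323). Price 165.9917; hedge Δ=-1.0000, bond B=207.0797.
  t=3,j=1: stock 78.9743 → up 116.8819 (V=168.8881), down 60.8102 (V=224.9598). Price 128.1054; hedge Δ=-1.0000, bond B=207.0797.
  t=3,j=2: stock 151.7947 → up 224.6562 (V=61.1138), down 116.8819 (V=168.8881). Price 55.2850; hedge Δ=-1.0000, bond B=207.0797.
  t=3,j=3: stock 291.7613 → up 431.8067 (V=0.0000), down 224.6562 (V=61.1138). Price 6.2374; hedge Δ=-0.2950, bond B=92.3132.
  t=2,j=0: stock 53.3610 → up 78.9743 (V=128.1054), down 41.0880 (V=165.9917). Price 96.6968; hedge Δ=-1.0000, bond B=150.0578.
  t=2,j=1: stock 102.5640 → up 151.7947 (V=55.2850), down 78.9743 (V=128.1054). Price 47.4938; hedge Δ=-1.0000, bond B=150.0578.
  t=2,j=2: stock 197.1360 → up 291.7613 (V=6.2374), down 151.7947 (V=55.2850). Price 9.5257; hedge Δ=-0.3504, bond B=78.6069.
  t=1,j=0: stock 69.3000 → up 102.5640 (V=47.4938), down 53.3610 (V=96.6968). Price 39.4375; hedge Δ=-1.0000, bond B=108.7375.
  t=1,j=1: stock 133.2000 → up 197.1360 (V=9.5257), down 102.5640 (V=47.4938). Price 10.7778; hedge Δ=-0.4015, bond B=64.2539.
  t=0,j=0: stock 90.0000 → up 133.2000 (V=10.7778), down 69.3000 (V=39.4375). Price 10.7350; hedge Δ=-0.4485, bond B=51.1009.
Self-financing check: at every node Δ·S+B equals the discounted successor values.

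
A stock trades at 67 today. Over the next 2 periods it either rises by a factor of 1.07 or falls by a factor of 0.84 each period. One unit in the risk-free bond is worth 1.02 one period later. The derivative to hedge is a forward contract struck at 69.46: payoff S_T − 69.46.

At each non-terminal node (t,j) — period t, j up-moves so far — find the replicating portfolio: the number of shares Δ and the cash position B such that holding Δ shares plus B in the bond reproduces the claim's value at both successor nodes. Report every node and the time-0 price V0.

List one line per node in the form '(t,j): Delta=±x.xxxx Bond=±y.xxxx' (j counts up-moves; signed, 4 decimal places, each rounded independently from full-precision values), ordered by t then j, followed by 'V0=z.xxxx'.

No-arbitrage ⇒ martingale measure with p* = (R−d)/(u−d) = 0.7826.
Terminal payoffs: V(2,0)=-22.1848, V(2,1)=-9.2404, V(2,2)=7.2483
  t=1,j=0: stock 56.2800 → up 60.2196 (V=-9.2404), down 47.2752 (V=-22.1848). Price -11.8180; hedge Δ=1.0000, bond B=-68.0980.
  t=1,j=1: stock 71.6900 → up 76.7083 (V=7.2483), down 60.2196 (V=-9.2404). Price 3.5920; hedge Δ=1.0000, bond B=-68.0980.
  t=0,j=0: stock 67.0000 → up 71.6900 (V=3.5920), down 56.2800 (V=-11.8180). Price 0.2372; hedge Δ=1.0000, bond B=-66.7628.
The time-0 hedge costs 0.2372, which is the no-arbitrage price.

(0,0): Delta=1.0000 Bond=-66.7628
(1,0): Delta=1.0000 Bond=-68.0980
(1,1): Delta=1.0000 Bond=-68.0980
V0=0.2372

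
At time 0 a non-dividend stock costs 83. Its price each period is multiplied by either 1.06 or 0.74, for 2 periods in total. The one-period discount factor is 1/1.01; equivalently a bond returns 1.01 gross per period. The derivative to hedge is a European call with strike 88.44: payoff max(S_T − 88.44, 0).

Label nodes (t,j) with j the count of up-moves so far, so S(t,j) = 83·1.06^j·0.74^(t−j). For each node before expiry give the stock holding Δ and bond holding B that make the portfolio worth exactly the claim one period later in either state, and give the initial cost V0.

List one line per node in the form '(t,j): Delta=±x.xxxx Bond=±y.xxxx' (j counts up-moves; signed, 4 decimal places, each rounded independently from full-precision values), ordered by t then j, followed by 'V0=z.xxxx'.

Risk-neutral probability p* = (R−d)/(u−d) = (1.01−0.74)/(1.06−0.74) = 0.8437.
At expiry t=2: V(2,0)=0.0000, V(2,1)=0.0000, V(2,2)=4.8188
(1,0): S=61.4200. Δ = (V_up−V_dn)/(S_up−S_dn) = (0.0000−0.0000)/(65.1052−45.4508) = 0.0000. V = [p*·0.0000 + (1−p*)·0.0000]/1.01 = 0.0000. B = V − Δ·S = 0.0000.
(1,1): S=87.9800. Δ = (V_up−V_dn)/(S_up−S_dn) = (4.8188−0.0000)/(93.2588−65.1052) = 0.1712. V = [p*·4.8188 + (1−p*)·0.0000]/1.01 = 4.0256. B = V − Δ·S = -11.0331.
(0,0): S=83.0000. Δ = (V_up−V_dn)/(S_up−S_dn) = (4.0256−0.0000)/(87.9800−61.4200) = 0.1516. V = [p*·4.0256 + (1−p*)·0.0000]/1.01 = 3.3630. B = V − Δ·S = -9.2170.
Check: Δ(0,0)·S0 + B(0,0) = 3.3630 = V0.

(0,0): Delta=0.1516 Bond=-9.2170
(1,0): Delta=0.0000 Bond=0.0000
(1,1): Delta=0.1712 Bond=-11.0331
V0=3.3630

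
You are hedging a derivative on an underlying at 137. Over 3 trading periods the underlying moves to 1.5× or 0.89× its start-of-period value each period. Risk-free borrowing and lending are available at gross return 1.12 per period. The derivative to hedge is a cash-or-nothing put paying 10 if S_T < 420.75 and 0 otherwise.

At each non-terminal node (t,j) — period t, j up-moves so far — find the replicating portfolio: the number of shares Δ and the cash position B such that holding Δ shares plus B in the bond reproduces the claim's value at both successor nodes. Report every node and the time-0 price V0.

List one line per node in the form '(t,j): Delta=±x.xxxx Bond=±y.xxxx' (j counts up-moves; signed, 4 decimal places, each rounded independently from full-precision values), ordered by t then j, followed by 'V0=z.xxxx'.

Under the risk-neutral measure, an up-move has probability p* = (R−d)/(u−d) = 0.3770 and values discount at R = 1.12.
Terminal values V(3,·): V(3,0)=10.0000, V(3,1)=10.0000, V(3,2)=10.0000, V(3,3)=0.0000
Node (2,0) S=108.5177: V=(p*·10.0000+(1−p*)·10.0000)/1.12=8.9286; Δ=(10.0000−10.0000)/(162.7766−96.5808)=0.0000; B=V−Δ·S=8.9286
Node (2,1) S=182.8950: V=(p*·10.0000+(1−p*)·10.0000)/1.12=8.9286; Δ=(10.0000−10.0000)/(274.3425−162.7766)=0.0000; B=V−Δ·S=8.9286
Node (2,2) S=308.2500: V=(p*·0.0000+(1−p*)·10.0000)/1.12=5.5621; Δ=(0.0000−10.0000)/(462.3750−274.3425)=-0.0532; B=V−Δ·S=21.9555
Node (1,0) S=121.9300: V=(p*·8.9286+(1−p*)·8.9286)/1.12=7.9719; Δ=(8.9286−8.9286)/(182.8950−108.5177)=0.0000; B=V−Δ·S=7.9719
Node (1,1) S=205.5000: V=(p*·5.5621+(1−p*)·8.9286)/1.12=6.8386; Δ=(5.5621−8.9286)/(308.2500−182.8950)=-0.0269; B=V−Δ·S=12.3575
Node (0,0) S=137.0000: V=(p*·6.8386+(1−p*)·7.9719)/1.12=6.7363; Δ=(6.8386−7.9719)/(205.5000−121.9300)=-0.0136; B=V−Δ·S=8.5942
Self-financing check: at every node Δ·S+B equals the discounted successor values.

(0,0): Delta=-0.0136 Bond=8.5942
(1,0): Delta=0.0000 Bond=7.9719
(1,1): Delta=-0.0269 Bond=12.3575
(2,0): Delta=0.0000 Bond=8.9286
(2,1): Delta=0.0000 Bond=8.9286
(2,2): Delta=-0.0532 Bond=21.9555
V0=6.7363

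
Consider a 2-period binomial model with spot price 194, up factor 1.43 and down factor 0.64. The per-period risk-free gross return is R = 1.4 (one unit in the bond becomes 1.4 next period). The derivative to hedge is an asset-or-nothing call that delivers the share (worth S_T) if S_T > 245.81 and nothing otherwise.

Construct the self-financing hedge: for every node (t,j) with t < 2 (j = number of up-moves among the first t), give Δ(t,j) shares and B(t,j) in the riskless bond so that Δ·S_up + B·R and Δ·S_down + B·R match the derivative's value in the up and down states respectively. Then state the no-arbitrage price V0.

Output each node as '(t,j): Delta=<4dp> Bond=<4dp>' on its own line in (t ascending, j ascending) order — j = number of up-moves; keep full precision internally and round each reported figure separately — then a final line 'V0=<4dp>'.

(0,0): Delta=1.7787 Bond=-157.7456
(1,0): Delta=0.0000 Bond=0.0000
(1,1): Delta=1.8101 Bond=-229.5613
V0=187.3228

Under the risk-neutral measure, an up-move has probability p* = (R−d)/(u−d) = 0.9620 and values discount at R = 1.4.
Terminal values V(2,·): V(2,0)=0.0000, V(2,1)=0.0000, V(2,2)=396.7106
  t=1,j=0: stock 124.1600 → up 177.5488 (V=0.0000), down 79.4624 (V=0.0000). Price 0.0000; hedge Δ=0.0000, bond B=0.0000.
  t=1,j=1: stock 277.4200 → up 396.7106 (V=396.7106), down 177.5488 (V=0.0000). Price 272.6040; hedge Δ=1.8101, bond B=-229.5613.
  t=0,j=0: stock 194.0000 → up 277.4200 (V=272.6040), down 124.1600 (V=0.0000). Price 187.3228; hedge Δ=1.7787, bond B=-157.7456.
Each (Δ,B) replicates both successor values, so the strategy is self-financing and V0 is arbitrage-free.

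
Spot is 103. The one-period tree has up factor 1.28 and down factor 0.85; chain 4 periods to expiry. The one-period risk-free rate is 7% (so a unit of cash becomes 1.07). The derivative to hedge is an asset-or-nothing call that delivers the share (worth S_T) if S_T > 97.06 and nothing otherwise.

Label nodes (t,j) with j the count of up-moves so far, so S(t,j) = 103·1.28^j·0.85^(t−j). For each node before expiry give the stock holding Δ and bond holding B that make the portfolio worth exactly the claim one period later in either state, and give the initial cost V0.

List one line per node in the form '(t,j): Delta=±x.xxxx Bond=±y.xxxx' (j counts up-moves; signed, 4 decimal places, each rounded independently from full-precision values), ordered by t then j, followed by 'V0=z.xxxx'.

Since d<R<u, set p* = (R−d)/(u−d) = 0.5116; price each node as the discounted p*-expectation of its children.
At expiry t=4: V(4,0)=0.0000, V(4,1)=0.0000, V(4,2)=121.9256, V(4,3)=183.6057, V(4,4)=276.4885
(3,0): S=63.2549. Δ = (V_up−V_dn)/(S_up−S_dn) = (0.0000−0.0000)/(80.9662−53.7666) = 0.0000. V = [p*·0.0000 + (1−p*)·0.0000]/1.07 = 0.0000. B = V − Δ·S = 0.0000.
(3,1): S=95.2544. Δ = (V_up−V_dn)/(S_up−S_dn) = (121.9256−0.0000)/(121.9256−80.9662) = 2.9767. V = [p*·121.9256 + (1−p*)·0.0000]/1.07 = 58.2996. B = V − Δ·S = -225.2484.
(3,2): S=143.4419. Δ = (V_up−V_dn)/(S_up−S_dn) = (183.6057−121.9256)/(183.6057−121.9256) = 1.0000. V = [p*·183.6057 + (1−p*)·121.9256]/1.07 = 143.4419. B = V − Δ·S = 0.0000.
(3,3): S=216.0067. Δ = (V_up−V_dn)/(S_up−S_dn) = (276.4885−183.6057)/(276.4885−183.6057) = 1.0000. V = [p*·276.4885 + (1−p*)·183.6057]/1.07 = 216.0067. B = V − Δ·S = 0.0000.
(2,0): S=74.4175. Δ = (V_up−V_dn)/(S_up−S_dn) = (58.2996−0.0000)/(95.2544−63.2549) = 1.8219. V = [p*·58.2996 + (1−p*)·0.0000]/1.07 = 27.8764. B = V − Δ·S = -107.7041.
(2,1): S=112.0640. Δ = (V_up−V_dn)/(S_up−S_dn) = (143.4419−58.2996)/(143.4419−95.2544) = 1.7669. V = [p*·143.4419 + (1−p*)·58.2996]/1.07 = 95.1970. B = V − Δ·S = -102.8084.
(2,2): S=168.7552. Δ = (V_up−V_dn)/(S_up−S_dn) = (216.0067−143.4419)/(216.0067−143.4419) = 1.0000. V = [p*·216.0067 + (1−p*)·143.4419]/1.07 = 168.7552. B = V − Δ·S = 0.0000.
(1,0): S=87.5500. Δ = (V_up−V_dn)/(S_up−S_dn) = (95.1970−27.8764)/(112.0640−74.4175) = 1.7882. V = [p*·95.1970 + (1−p*)·27.8764]/1.07 = 58.2425. B = V − Δ·S = -98.3171.
(1,1): S=131.8400. Δ = (V_up−V_dn)/(S_up−S_dn) = (168.7552−95.1970)/(168.7552−112.0640) = 1.2975. V = [p*·168.7552 + (1−p*)·95.1970]/1.07 = 124.1415. B = V − Δ·S = -46.9241.
(0,0): S=103.0000. Δ = (V_up−V_dn)/(S_up−S_dn) = (124.1415−58.2425)/(131.8400−87.5500) = 1.4879. V = [p*·124.1415 + (1−p*)·58.2425]/1.07 = 85.9423. B = V − Δ·S = -67.3112.
The time-0 hedge costs 85.9423, which is the no-arbitrage price.

(0,0): Delta=1.4879 Bond=-67.3112
(1,0): Delta=1.7882 Bond=-98.3171
(1,1): Delta=1.2975 Bond=-46.9241
(2,0): Delta=1.8219 Bond=-107.7041
(2,1): Delta=1.7669 Bond=-102.8084
(2,2): Delta=1.0000 Bond=0.0000
(3,0): Delta=0.0000 Bond=0.0000
(3,1): Delta=2.9767 Bond=-225.2484
(3,2): Delta=1.0000 Bond=0.0000
(3,3): Delta=1.0000 Bond=0.0000
V0=85.9423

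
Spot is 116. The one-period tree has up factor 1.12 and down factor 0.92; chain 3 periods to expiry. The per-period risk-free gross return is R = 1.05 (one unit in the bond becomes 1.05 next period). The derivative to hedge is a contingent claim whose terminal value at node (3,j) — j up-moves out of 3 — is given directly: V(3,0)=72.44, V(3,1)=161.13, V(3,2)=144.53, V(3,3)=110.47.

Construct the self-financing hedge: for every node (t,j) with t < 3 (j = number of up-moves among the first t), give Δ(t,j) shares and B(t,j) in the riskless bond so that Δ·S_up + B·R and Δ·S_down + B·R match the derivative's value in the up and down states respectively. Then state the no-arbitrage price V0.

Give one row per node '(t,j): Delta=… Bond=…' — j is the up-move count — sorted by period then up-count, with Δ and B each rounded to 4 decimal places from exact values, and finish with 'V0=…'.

No-arbitrage ⇒ martingale measure with p* = (R−d)/(u−d) = 0.6500.
Terminal values V(3,·): V(3,0)=72.4400, V(3,1)=161.1300, V(3,2)=144.5300, V(3,3)=110.4700
(2,0): S=98.1824. Δ = (V_up−V_dn)/(S_up−S_dn) = (161.1300−72.4400)/(109.9643−90.3278) = 4.5166. V = [p*·161.1300 + (1−p*)·72.4400]/1.05 = 123.8938. B = V − Δ·S = -319.5562.
(2,1): S=119.5264. Δ = (V_up−V_dn)/(S_up−S_dn) = (144.5300−161.1300)/(133.8696−109.9643) = -0.6944. V = [p*·144.5300 + (1−p*)·161.1300]/1.05 = 143.1810. B = V − Δ·S = 226.1810.
(2,2): S=145.5104. Δ = (V_up−V_dn)/(S_up−S_dn) = (110.4700−144.5300)/(162.9716−133.8696) = -1.1704. V = [p*·110.4700 + (1−p*)·144.5300]/1.05 = 116.5629. B = V − Δ·S = 286.8629.
(1,0): S=106.7200. Δ = (V_up−V_dn)/(S_up−S_dn) = (143.1810−123.8938)/(119.5264−98.1824) = 0.9036. V = [p*·143.1810 + (1−p*)·123.8938]/1.05 = 129.9338. B = V − Δ·S = 33.4980.
(1,1): S=129.9200. Δ = (V_up−V_dn)/(S_up−S_dn) = (116.5629−143.1810)/(145.5104−119.5264) = -1.0244. V = [p*·116.5629 + (1−p*)·143.1810]/1.05 = 119.8849. B = V − Δ·S = 252.9754.
(0,0): S=116.0000. Δ = (V_up−V_dn)/(S_up−S_dn) = (119.8849−129.9338)/(129.9200−106.7200) = -0.4331. V = [p*·119.8849 + (1−p*)·129.9338]/1.05 = 117.5257. B = V − Δ·S = 167.7698.
The time-0 hedge costs 117.5257, which is the no-arbitrage price.

(0,0): Delta=-0.4331 Bond=167.7698
(1,0): Delta=0.9036 Bond=33.4980
(1,1): Delta=-1.0244 Bond=252.9754
(2,0): Delta=4.5166 Bond=-319.5562
(2,1): Delta=-0.6944 Bond=226.1810
(2,2): Delta=-1.1704 Bond=286.8629
V0=117.5257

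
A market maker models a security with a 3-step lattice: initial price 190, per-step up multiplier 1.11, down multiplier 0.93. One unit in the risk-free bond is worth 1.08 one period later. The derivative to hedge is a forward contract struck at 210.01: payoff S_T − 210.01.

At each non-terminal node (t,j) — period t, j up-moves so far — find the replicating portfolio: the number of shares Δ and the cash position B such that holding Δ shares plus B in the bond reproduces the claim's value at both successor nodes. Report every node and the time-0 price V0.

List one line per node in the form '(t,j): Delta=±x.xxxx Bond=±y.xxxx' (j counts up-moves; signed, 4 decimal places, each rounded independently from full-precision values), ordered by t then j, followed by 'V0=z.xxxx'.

(0,0): Delta=1.0000 Bond=-166.7127
(1,0): Delta=1.0000 Bond=-180.0497
(1,1): Delta=1.0000 Bond=-180.0497
(2,0): Delta=1.0000 Bond=-194.4537
(2,1): Delta=1.0000 Bond=-194.4537
(2,2): Delta=1.0000 Bond=-194.4537
V0=23.2873

Risk-neutral probability p* = (R−d)/(u−d) = (1.08−0.93)/(1.11−0.93) = 0.8333.
Terminal values V(3,·): V(3,0)=-57.1822, V(3,1)=-27.6026, V(3,2)=7.7021, V(3,3)=49.8399
(2,0): S=164.3310. Δ = (V_up−V_dn)/(S_up−S_dn) = (-27.6026−-57.1822)/(182.4074−152.8278) = 1.0000. V = [p*·-27.6026 + (1−p*)·-57.1822]/1.08 = -30.1227. B = V − Δ·S = -194.4537.
(2,1): S=196.1370. Δ = (V_up−V_dn)/(S_up−S_dn) = (7.7021−-27.6026)/(217.7121−182.4074) = 1.0000. V = [p*·7.7021 + (1−p*)·-27.6026]/1.08 = 1.6833. B = V − Δ·S = -194.4537.
(2,2): S=234.0990. Δ = (V_up−V_dn)/(S_up−S_dn) = (49.8399−7.7021)/(259.8499−217.7121) = 1.0000. V = [p*·49.8399 + (1−p*)·7.7021]/1.08 = 39.6453. B = V − Δ·S = -194.4537.
(1,0): S=176.7000. Δ = (V_up−V_dn)/(S_up−S_dn) = (1.6833−-30.1227)/(196.1370−164.3310) = 1.0000. V = [p*·1.6833 + (1−p*)·-30.1227]/1.08 = -3.3497. B = V − Δ·S = -180.0497.
(1,1): S=210.9000. Δ = (V_up−V_dn)/(S_up−S_dn) = (39.6453−1.6833)/(234.0990−196.1370) = 1.0000. V = [p*·39.6453 + (1−p*)·1.6833]/1.08 = 30.8503. B = V − Δ·S = -180.0497.
(0,0): S=190.0000. Δ = (V_up−V_dn)/(S_up−S_dn) = (30.8503−-3.3497)/(210.9000−176.7000) = 1.0000. V = [p*·30.8503 + (1−p*)·-3.3497]/1.08 = 23.2873. B = V − Δ·S = -166.7127.
Each (Δ,B) replicates both successor values, so the strategy is self-financing and V0 is arbitrage-free.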